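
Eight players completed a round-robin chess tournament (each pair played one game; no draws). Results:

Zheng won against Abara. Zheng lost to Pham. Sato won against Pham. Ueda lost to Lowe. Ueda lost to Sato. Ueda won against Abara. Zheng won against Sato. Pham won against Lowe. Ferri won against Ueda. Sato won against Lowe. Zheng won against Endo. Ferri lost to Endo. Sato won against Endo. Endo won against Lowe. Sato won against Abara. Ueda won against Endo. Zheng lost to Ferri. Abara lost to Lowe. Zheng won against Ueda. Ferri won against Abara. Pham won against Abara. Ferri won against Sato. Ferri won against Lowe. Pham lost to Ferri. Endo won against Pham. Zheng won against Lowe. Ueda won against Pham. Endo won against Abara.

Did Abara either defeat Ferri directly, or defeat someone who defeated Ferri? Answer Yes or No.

Abara did not beat Ferri directly.
Abara beat no one, so there is no intermediate player.

No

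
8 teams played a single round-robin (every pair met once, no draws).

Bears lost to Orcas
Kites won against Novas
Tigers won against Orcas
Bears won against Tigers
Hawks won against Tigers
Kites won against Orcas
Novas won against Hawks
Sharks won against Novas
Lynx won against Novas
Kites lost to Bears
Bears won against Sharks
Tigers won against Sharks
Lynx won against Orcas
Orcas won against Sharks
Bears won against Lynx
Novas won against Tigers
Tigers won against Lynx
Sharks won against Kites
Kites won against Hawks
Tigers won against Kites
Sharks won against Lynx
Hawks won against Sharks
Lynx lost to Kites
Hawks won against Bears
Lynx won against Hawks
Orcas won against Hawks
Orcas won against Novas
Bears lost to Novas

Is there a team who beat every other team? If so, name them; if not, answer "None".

None

Highest win total is Tigers with 4 (out of 7 possible).
Tigers lost to Bears, Hawks, Novas, so no team went undefeated.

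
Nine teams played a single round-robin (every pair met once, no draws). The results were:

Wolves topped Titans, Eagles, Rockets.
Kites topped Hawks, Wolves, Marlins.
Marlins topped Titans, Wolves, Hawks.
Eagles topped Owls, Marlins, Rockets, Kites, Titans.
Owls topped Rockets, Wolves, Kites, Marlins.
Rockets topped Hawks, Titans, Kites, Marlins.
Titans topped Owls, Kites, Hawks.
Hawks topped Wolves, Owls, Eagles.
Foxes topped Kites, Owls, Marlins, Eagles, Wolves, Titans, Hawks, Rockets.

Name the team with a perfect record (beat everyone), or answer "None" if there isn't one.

Foxes has 8 wins out of 8 opponents — a perfect record.

Foxes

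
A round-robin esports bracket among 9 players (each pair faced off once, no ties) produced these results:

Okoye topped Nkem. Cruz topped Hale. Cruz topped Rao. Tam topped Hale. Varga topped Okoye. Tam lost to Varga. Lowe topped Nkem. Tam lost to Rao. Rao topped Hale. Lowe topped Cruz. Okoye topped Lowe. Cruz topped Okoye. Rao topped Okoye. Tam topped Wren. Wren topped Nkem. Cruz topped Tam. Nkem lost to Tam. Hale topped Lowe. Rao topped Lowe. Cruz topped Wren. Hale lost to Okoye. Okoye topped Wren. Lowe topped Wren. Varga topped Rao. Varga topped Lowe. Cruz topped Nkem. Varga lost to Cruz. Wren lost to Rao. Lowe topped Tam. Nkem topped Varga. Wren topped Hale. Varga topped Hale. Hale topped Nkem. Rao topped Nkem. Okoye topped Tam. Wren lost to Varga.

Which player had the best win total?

Cruz

Win totals: Wren 2, Tam 3, Okoye 5, Hale 2, Lowe 4, Nkem 1, Varga 6, Cruz 7, Rao 6.
Cruz leads with 7 wins (next highest: 6).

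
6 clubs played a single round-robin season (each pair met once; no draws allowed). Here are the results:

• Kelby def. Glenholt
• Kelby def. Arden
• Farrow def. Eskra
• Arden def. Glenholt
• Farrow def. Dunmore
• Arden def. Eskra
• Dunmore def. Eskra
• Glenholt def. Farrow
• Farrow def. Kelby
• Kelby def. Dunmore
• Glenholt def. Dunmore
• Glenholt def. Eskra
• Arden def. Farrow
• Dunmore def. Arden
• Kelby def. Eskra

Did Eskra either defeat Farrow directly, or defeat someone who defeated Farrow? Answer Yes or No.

No

Eskra did not beat Farrow directly.
Eskra beat no one, so there is no intermediate club.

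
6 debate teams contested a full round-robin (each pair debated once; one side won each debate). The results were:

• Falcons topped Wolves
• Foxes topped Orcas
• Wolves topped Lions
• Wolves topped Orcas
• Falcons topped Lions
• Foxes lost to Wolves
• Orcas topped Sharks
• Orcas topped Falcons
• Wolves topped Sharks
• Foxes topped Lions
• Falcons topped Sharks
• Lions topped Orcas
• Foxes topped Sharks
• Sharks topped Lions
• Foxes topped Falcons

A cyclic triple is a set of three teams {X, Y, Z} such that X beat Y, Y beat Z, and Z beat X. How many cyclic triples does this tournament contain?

Win totals: Lions 1, Falcons 3, Sharks 1, Foxes 4, Wolves 4, Orcas 2.
A team with w wins dominates both others in C(w,2) triples; summing gives 0 + 3 + 0 + 6 + 6 + 1 = 16 transitive triples.
Total triples C(6,3) = 20, so cyclic triples = 20 − 16 = 4.

4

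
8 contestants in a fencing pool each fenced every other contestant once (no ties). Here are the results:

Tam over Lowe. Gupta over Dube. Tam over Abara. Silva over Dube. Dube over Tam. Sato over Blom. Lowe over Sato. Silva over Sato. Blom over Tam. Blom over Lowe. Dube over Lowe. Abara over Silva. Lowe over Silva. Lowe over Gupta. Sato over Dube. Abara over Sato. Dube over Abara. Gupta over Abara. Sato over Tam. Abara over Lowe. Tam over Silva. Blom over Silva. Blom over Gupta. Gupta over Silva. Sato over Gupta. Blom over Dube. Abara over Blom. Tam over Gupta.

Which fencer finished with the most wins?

Win totals: Silva 2, Dube 3, Gupta 3, Lowe 3, Abara 4, Sato 4, Tam 4, Blom 5.
Blom leads with 5 wins (next highest: 4).

Blom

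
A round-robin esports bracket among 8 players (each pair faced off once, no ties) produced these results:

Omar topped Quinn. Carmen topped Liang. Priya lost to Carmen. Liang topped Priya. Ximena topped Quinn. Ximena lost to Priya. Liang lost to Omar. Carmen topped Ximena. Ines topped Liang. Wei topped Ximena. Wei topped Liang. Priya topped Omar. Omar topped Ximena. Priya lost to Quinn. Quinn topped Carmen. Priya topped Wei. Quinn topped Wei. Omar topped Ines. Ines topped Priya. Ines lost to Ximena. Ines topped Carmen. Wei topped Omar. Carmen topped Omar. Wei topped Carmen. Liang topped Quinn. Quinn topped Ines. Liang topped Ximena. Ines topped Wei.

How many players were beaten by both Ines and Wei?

Ines beat: Wei, Carmen, Liang, Priya.
Wei beat: Carmen, Liang, Omar, Ximena.
Both beat: Carmen, Liang — 2.

2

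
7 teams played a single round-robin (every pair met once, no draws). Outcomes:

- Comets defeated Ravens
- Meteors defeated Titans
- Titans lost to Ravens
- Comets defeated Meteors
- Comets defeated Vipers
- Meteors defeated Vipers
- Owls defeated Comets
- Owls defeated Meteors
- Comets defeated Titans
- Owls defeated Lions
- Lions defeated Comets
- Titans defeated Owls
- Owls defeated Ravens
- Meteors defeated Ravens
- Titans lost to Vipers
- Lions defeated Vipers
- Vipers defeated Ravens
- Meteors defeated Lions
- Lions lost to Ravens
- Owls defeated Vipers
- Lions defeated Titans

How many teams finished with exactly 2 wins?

Win totals: Owls 5, Meteors 4, Titans 1, Ravens 2, Comets 4, Lions 3, Vipers 2.
Exactly 2: Ravens, Vipers — 2 teams.

2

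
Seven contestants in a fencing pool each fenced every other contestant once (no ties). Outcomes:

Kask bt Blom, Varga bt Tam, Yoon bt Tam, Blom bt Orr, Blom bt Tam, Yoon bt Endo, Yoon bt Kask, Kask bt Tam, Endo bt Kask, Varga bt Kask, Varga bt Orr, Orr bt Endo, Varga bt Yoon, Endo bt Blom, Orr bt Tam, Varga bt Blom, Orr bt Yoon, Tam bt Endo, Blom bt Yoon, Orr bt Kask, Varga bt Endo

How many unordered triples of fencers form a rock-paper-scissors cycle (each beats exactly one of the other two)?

Win totals: Yoon 3, Tam 1, Orr 4, Varga 6, Kask 2, Endo 2, Blom 3.
A fencer with w wins dominates both others in C(w,2) triples; summing gives 3 + 0 + 6 + 15 + 1 + 1 + 3 = 29 transitive triples.
Total triples C(7,3) = 35, so cyclic triples = 35 − 29 = 6.

6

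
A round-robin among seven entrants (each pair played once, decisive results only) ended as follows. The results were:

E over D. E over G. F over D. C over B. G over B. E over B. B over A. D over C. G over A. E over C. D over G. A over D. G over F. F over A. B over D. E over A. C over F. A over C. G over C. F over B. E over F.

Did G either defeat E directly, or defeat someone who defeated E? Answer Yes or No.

No

G did not beat E directly.
G beat A, B, C, F, but each of them lost to E. No two-step path.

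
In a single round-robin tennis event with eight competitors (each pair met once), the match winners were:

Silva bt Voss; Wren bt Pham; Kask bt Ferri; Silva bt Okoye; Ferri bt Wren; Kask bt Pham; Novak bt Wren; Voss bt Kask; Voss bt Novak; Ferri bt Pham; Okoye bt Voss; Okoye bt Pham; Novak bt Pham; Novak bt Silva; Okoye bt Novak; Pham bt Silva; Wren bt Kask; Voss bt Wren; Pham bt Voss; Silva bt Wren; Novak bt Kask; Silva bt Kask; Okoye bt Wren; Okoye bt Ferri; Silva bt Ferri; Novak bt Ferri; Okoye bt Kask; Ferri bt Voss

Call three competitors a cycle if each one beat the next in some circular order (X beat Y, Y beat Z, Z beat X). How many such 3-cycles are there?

12

Win totals: Pham 2, Wren 2, Novak 5, Kask 2, Ferri 3, Voss 3, Okoye 6, Silva 5.
A competitor with w wins dominates both others in C(w,2) triples; summing gives 1 + 1 + 10 + 1 + 3 + 3 + 15 + 10 = 44 transitive triples.
Total triples C(8,3) = 56, so cyclic triples = 56 − 44 = 12.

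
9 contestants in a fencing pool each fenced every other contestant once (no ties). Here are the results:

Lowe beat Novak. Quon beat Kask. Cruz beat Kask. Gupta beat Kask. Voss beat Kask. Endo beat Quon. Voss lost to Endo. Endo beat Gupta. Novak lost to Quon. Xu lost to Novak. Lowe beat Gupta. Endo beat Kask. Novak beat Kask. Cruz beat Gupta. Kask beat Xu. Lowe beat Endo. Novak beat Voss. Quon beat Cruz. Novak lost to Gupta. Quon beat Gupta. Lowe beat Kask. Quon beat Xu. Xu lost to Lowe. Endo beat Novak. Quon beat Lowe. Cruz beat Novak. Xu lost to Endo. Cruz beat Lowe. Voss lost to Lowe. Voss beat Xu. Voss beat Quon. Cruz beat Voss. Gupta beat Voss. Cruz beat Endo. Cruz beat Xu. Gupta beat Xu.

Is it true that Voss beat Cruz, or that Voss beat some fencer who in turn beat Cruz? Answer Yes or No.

Yes

Voss did not beat Cruz directly.
Voss beat Kask, Xu, Quon. Of those, Quon beat Cruz.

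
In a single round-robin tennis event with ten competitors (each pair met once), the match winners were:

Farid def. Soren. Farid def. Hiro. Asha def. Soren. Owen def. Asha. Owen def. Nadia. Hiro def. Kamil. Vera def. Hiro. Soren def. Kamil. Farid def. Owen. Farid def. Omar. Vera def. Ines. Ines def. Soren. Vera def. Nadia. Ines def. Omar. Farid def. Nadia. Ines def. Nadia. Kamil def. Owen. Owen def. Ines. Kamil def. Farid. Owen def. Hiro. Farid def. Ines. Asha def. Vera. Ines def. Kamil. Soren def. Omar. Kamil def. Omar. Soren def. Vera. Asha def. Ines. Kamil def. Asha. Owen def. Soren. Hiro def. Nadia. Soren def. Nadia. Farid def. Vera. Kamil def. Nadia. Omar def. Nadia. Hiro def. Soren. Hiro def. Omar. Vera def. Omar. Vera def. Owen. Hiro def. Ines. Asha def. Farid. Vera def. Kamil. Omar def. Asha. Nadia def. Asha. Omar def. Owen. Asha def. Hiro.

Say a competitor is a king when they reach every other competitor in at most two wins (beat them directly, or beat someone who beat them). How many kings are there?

Asha reaches everyone (king).
Vera reaches everyone (king).
Owen reaches everyone (king).
Farid reaches everyone (king).
Kamil reaches everyone (king).
Omar cannot reach Kamil in two steps.
Soren reaches everyone (king).
Hiro reaches everyone (king).
Nadia cannot reach Owen, Kamil, Omar in two steps.
Ines cannot reach Hiro in two steps.
Kings: Asha, Vera, Owen, Farid, Kamil, Soren, Hiro — 7.

7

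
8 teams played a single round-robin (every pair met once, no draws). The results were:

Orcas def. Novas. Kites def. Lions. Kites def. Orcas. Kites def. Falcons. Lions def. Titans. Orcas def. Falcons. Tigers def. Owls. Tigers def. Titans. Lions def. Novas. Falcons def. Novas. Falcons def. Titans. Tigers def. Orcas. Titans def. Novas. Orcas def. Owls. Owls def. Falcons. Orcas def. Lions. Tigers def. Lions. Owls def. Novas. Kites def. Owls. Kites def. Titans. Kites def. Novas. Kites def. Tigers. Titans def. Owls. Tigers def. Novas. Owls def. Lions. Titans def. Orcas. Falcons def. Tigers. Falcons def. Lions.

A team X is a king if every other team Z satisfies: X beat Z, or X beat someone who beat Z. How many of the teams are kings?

1

Novas cannot reach Falcons, Lions, Orcas, Titans, Kites, Owls, Tigers in two steps.
Falcons cannot reach Kites in two steps.
Lions cannot reach Falcons, Kites, Tigers in two steps.
Orcas cannot reach Kites in two steps.
Titans cannot reach Kites, Tigers in two steps.
Kites reaches everyone (king).
Owls cannot reach Orcas, Kites in two steps.
Tigers cannot reach Kites in two steps.
Kings: Kites — 1.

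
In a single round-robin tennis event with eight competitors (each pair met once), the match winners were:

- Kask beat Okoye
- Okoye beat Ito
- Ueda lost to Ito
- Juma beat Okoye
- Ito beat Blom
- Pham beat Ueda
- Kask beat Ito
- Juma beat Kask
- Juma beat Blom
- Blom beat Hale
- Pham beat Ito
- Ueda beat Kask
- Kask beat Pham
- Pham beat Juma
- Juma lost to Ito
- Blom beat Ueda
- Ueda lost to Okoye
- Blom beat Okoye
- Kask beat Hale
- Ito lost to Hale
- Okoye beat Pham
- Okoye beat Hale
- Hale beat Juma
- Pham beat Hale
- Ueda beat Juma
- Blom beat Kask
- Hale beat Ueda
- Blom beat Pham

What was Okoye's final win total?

Okoye's results: beat Ito, Hale, Ueda, Pham; lost to Juma, Blom, Kask.
That is 4 wins.

4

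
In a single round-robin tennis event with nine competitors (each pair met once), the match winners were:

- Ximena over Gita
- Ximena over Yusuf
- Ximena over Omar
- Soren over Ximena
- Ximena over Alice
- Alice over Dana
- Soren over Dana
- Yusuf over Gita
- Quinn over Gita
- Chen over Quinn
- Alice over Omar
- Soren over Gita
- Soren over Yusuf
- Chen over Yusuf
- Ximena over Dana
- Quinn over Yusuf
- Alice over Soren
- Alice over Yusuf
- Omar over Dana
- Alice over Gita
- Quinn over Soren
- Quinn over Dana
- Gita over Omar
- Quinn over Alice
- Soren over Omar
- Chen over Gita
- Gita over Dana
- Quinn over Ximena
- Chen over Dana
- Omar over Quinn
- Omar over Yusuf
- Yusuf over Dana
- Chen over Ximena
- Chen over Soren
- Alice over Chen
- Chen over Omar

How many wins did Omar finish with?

3

Omar's results: beat Yusuf, Dana, Quinn; lost to Soren, Chen, Gita, Alice, Ximena.
That is 3 wins.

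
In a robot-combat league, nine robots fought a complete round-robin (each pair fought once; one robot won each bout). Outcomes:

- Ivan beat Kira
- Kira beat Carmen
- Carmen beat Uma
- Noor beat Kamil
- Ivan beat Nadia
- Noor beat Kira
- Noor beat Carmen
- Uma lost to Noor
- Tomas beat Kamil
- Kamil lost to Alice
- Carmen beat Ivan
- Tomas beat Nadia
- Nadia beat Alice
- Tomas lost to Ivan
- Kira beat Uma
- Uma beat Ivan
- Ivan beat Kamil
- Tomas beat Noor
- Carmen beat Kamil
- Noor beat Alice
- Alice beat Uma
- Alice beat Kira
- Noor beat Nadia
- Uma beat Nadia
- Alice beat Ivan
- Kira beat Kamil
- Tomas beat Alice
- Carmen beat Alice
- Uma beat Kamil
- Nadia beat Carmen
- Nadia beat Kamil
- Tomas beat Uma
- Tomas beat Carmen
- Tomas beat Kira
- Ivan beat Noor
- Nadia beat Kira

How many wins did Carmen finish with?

Carmen's results: beat Alice, Uma, Ivan, Kamil; lost to Nadia, Kira, Tomas, Noor.
That is 4 wins.

4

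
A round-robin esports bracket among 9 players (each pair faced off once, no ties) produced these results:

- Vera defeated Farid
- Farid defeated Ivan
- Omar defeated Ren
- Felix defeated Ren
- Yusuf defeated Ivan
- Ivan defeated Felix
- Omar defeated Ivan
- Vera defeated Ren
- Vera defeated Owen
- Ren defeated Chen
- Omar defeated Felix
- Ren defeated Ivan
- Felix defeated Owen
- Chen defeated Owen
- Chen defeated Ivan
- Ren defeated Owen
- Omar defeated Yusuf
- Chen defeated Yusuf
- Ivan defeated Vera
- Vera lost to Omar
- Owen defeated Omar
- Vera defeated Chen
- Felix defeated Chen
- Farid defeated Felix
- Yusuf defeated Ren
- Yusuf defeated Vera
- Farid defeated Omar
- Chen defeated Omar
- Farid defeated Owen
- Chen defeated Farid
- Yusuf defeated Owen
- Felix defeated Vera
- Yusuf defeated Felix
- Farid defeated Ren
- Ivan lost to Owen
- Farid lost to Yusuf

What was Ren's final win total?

3

Ren's results: beat Chen, Ivan, Owen; lost to Omar, Farid, Vera, Yusuf, Felix.
That is 3 wins.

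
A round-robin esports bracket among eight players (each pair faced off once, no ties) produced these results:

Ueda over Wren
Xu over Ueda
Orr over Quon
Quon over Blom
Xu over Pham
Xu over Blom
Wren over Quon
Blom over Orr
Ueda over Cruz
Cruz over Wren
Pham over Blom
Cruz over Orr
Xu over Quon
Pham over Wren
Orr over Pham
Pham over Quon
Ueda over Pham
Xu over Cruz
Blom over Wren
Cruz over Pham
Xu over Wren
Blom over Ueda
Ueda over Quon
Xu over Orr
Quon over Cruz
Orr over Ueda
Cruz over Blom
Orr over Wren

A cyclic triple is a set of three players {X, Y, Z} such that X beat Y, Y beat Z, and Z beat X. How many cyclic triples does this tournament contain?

10

Win totals: Ueda 4, Xu 7, Cruz 4, Orr 4, Wren 1, Pham 3, Quon 2, Blom 3.
A player with w wins dominates both others in C(w,2) triples; summing gives 6 + 21 + 6 + 6 + 0 + 3 + 1 + 3 = 46 transitive triples.
Total triples C(8,3) = 56, so cyclic triples = 56 − 46 = 10.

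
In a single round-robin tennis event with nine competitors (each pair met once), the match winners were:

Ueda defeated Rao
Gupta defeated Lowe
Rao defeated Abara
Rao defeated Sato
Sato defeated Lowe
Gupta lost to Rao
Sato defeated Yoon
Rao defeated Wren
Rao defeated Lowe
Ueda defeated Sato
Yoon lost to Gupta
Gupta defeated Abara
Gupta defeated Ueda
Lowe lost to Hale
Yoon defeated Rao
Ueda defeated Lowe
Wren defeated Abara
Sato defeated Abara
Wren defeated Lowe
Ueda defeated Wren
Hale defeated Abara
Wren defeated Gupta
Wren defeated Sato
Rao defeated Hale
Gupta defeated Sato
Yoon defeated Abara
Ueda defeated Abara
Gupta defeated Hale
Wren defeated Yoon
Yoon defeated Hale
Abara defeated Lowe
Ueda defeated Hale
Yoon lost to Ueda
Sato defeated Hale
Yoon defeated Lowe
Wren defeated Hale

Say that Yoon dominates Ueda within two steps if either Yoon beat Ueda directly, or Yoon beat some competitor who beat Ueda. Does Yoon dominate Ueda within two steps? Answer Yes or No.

Yoon did not beat Ueda directly.
Yoon beat Lowe, Hale, Abara, Rao, but each of them lost to Ueda. No two-step path.

No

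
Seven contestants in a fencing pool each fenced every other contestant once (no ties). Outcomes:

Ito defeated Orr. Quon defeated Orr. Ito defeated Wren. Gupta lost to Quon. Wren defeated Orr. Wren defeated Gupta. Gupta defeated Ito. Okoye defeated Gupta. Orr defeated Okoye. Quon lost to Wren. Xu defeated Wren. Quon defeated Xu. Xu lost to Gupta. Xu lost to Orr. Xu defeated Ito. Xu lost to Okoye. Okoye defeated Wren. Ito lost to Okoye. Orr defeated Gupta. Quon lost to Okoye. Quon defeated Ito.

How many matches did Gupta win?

2

Gupta's results: beat Xu, Ito; lost to Orr, Wren, Quon, Okoye.
That is 2 wins.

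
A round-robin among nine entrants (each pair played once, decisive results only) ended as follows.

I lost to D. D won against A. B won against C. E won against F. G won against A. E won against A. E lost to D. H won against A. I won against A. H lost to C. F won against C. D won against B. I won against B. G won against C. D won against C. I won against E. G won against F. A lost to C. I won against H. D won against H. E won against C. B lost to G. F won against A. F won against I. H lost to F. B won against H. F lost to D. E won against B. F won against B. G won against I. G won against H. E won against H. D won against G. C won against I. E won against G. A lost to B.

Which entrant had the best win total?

D

Win totals: A 0, B 3, C 3, D 8, E 6, F 5, G 6, H 1, I 4.
D leads with 8 wins (next highest: 6).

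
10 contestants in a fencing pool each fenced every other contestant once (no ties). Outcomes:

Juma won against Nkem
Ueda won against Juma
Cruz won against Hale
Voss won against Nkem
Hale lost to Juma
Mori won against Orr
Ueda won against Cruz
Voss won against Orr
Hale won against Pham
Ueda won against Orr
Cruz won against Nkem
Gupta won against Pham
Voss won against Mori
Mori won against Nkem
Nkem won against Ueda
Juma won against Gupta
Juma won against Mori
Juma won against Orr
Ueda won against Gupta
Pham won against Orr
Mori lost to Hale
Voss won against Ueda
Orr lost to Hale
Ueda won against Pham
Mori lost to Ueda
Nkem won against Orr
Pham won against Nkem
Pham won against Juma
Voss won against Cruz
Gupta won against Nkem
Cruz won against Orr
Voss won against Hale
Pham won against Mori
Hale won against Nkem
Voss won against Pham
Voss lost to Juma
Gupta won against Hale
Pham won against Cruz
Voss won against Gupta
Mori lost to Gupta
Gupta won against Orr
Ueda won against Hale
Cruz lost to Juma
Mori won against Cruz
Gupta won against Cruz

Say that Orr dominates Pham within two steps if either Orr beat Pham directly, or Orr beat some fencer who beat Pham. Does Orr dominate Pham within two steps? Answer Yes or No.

No

Orr did not beat Pham directly.
Orr beat no one, so there is no intermediate fencer.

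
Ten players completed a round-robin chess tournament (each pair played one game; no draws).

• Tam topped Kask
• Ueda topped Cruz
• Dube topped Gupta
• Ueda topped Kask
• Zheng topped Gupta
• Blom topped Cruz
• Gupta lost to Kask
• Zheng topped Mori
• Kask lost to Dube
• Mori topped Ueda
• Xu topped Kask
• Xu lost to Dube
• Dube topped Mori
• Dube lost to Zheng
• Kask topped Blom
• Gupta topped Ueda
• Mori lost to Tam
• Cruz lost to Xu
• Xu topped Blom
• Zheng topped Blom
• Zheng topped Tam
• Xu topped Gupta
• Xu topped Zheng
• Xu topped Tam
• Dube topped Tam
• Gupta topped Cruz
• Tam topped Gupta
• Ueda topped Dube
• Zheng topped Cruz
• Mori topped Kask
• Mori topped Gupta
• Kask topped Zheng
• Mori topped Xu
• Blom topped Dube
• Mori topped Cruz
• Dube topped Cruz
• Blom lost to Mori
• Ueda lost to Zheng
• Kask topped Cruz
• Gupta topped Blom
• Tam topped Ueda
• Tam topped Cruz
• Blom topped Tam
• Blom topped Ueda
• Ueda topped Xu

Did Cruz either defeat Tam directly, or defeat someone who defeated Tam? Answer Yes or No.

No

Cruz did not beat Tam directly.
Cruz beat no one, so there is no intermediate player.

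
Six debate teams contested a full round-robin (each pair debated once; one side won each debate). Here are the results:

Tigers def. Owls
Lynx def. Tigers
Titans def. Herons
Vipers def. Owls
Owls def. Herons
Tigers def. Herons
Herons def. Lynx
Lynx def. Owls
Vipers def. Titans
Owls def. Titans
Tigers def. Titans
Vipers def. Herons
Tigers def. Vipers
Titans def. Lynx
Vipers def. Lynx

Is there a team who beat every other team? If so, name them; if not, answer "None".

None

Highest win total is Vipers with 4 (out of 5 possible).
Vipers lost to Tigers, so no team went undefeated.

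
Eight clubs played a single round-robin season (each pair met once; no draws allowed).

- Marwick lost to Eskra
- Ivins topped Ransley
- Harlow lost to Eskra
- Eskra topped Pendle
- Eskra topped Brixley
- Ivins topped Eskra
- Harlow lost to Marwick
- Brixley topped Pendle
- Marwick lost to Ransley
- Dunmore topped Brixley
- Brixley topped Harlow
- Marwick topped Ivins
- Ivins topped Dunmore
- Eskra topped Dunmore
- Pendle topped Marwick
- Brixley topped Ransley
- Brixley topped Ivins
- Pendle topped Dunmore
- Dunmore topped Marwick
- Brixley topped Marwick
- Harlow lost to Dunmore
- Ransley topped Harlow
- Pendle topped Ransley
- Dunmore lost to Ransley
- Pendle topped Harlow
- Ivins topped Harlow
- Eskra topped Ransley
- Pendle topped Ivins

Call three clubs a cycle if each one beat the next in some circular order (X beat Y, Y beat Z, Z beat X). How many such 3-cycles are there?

8

Win totals: Ivins 4, Dunmore 3, Marwick 2, Eskra 6, Pendle 5, Ransley 3, Brixley 5, Harlow 0.
A club with w wins dominates both others in C(w,2) triples; summing gives 6 + 3 + 1 + 15 + 10 + 3 + 10 + 0 = 48 transitive triples.
Total triples C(8,3) = 56, so cyclic triples = 56 − 48 = 8.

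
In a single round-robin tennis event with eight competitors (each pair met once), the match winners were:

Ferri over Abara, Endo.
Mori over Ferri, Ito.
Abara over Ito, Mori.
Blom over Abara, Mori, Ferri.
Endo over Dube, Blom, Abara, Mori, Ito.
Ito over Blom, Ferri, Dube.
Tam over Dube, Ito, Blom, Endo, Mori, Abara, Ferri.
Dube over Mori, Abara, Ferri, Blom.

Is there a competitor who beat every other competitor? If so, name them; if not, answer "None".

Tam

Tam has 7 wins out of 7 opponents — a perfect record.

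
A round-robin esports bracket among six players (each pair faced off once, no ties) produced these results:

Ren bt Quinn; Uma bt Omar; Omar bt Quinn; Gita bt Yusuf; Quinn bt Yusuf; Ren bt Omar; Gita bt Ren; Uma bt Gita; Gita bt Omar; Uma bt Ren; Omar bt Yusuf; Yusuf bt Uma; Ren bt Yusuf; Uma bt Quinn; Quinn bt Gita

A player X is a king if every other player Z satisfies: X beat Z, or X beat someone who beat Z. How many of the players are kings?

5

Yusuf reaches everyone (king).
Ren reaches everyone (king).
Omar cannot reach Ren in two steps.
Uma reaches everyone (king).
Quinn reaches everyone (king).
Gita reaches everyone (king).
Kings: Yusuf, Ren, Uma, Quinn, Gita — 5.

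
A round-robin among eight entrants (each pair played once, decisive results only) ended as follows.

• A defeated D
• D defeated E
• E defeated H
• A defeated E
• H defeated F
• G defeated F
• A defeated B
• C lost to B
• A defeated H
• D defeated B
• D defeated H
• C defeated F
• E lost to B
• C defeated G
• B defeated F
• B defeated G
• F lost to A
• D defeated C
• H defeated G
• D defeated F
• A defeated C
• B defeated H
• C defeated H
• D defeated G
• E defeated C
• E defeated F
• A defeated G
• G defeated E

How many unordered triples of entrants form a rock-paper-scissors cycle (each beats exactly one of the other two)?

2

Win totals: A 7, B 5, C 3, D 6, E 3, F 0, G 2, H 2.
An entrant with w wins dominates both others in C(w,2) triples; summing gives 21 + 10 + 3 + 15 + 3 + 0 + 1 + 1 = 54 transitive triples.
Total triples C(8,3) = 56, so cyclic triples = 56 − 54 = 2.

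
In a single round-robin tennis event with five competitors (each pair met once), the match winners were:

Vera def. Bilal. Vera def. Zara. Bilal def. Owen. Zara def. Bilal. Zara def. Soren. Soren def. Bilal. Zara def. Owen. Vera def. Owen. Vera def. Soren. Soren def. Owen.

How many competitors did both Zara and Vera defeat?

3

Zara beat: Bilal, Owen, Soren.
Vera beat: Bilal, Owen, Soren, Zara.
Both beat: Bilal, Owen, Soren — 3.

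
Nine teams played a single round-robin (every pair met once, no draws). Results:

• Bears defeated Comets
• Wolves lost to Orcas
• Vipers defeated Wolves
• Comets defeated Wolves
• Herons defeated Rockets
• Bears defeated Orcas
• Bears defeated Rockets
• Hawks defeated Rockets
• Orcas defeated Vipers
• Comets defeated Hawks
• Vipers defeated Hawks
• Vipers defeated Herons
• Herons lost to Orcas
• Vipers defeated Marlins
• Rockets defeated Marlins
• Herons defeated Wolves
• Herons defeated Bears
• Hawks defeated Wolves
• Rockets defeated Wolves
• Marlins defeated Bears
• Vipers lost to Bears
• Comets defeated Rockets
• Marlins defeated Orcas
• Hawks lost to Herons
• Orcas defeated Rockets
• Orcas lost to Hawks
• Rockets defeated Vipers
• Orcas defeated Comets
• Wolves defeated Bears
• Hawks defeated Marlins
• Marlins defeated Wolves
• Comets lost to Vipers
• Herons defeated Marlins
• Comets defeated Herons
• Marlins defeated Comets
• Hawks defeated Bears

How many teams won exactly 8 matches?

Win totals: Orcas 5, Bears 4, Comets 4, Marlins 4, Vipers 5, Wolves 1, Rockets 3, Hawks 5, Herons 5.
No team has exactly 8 wins.

0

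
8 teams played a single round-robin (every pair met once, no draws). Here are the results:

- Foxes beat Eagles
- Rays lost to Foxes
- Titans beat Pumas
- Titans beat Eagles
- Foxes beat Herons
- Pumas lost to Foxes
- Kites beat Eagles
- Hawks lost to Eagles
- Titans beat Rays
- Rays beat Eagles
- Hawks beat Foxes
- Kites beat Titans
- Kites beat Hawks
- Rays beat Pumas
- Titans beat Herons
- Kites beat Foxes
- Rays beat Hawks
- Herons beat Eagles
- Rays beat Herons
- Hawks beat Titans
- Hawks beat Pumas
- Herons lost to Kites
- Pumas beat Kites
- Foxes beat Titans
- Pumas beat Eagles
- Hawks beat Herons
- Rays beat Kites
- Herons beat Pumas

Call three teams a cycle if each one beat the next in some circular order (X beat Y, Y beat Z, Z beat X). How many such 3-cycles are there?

12

Win totals: Rays 5, Titans 4, Foxes 5, Pumas 2, Kites 5, Eagles 1, Herons 2, Hawks 4.
A team with w wins dominates both others in C(w,2) triples; summing gives 10 + 6 + 10 + 1 + 10 + 0 + 1 + 6 = 44 transitive triples.
Total triples C(8,3) = 56, so cyclic triples = 56 − 44 = 12.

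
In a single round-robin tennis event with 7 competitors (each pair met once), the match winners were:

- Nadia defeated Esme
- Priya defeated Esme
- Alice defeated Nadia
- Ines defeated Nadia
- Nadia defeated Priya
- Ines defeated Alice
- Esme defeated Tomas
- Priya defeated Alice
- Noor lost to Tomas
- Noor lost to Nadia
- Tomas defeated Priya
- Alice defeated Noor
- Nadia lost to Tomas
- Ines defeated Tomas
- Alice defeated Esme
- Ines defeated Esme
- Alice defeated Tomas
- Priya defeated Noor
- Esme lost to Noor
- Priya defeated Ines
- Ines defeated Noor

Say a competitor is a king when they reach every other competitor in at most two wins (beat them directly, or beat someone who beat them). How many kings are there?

4

Nadia reaches everyone (king).
Esme cannot reach Alice, Ines in two steps.
Alice cannot reach Ines in two steps.
Tomas reaches everyone (king).
Priya reaches everyone (king).
Ines reaches everyone (king).
Noor cannot reach Nadia, Alice, Priya, Ines in two steps.
Kings: Nadia, Tomas, Priya, Ines — 4.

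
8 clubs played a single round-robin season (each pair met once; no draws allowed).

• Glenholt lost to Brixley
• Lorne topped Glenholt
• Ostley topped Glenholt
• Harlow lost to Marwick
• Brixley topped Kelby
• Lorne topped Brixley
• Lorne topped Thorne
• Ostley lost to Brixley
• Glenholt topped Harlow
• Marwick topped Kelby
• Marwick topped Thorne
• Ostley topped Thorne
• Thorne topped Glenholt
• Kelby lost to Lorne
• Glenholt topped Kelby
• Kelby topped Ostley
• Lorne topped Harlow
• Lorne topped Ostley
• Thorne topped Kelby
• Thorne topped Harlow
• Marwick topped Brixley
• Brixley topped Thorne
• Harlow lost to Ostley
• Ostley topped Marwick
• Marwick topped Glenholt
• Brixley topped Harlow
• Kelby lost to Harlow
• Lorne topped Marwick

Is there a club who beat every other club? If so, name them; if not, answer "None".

Lorne has 7 wins out of 7 opponents — a perfect record.

Lorne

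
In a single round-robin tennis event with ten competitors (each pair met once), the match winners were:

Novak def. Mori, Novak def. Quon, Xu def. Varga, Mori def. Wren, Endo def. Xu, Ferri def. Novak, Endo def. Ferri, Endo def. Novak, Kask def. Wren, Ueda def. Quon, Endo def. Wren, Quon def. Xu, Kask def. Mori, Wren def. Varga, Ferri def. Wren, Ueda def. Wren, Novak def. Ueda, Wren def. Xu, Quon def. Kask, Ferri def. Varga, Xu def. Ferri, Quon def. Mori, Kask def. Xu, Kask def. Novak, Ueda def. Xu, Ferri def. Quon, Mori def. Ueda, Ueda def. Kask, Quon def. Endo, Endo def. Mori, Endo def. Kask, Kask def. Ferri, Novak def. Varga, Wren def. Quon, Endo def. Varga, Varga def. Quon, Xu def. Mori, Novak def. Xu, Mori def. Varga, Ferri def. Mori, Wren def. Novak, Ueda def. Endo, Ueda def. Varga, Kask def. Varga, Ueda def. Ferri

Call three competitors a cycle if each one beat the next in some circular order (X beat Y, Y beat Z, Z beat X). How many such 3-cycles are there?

Win totals: Wren 4, Novak 5, Ueda 7, Kask 6, Ferri 5, Varga 1, Mori 3, Xu 3, Quon 4, Endo 7.
A competitor with w wins dominates both others in C(w,2) triples; summing gives 6 + 10 + 21 + 15 + 10 + 0 + 3 + 3 + 6 + 21 = 95 transitive triples.
Total triples C(10,3) = 120, so cyclic triples = 120 − 95 = 25.

25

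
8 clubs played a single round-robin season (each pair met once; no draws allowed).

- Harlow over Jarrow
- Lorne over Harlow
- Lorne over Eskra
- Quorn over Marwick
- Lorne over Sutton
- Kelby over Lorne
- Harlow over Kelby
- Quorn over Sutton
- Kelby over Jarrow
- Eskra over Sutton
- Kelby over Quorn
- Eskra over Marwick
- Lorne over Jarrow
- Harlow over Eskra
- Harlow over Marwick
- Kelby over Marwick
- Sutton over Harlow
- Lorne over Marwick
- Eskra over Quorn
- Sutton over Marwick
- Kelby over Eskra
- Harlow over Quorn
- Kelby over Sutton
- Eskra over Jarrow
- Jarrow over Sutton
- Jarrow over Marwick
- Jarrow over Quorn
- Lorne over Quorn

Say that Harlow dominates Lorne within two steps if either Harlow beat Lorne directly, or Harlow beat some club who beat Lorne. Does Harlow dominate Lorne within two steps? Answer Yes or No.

Yes

Harlow did not beat Lorne directly.
Harlow beat Eskra, Jarrow, Marwick, Kelby, Quorn. Of those, Kelby beat Lorne.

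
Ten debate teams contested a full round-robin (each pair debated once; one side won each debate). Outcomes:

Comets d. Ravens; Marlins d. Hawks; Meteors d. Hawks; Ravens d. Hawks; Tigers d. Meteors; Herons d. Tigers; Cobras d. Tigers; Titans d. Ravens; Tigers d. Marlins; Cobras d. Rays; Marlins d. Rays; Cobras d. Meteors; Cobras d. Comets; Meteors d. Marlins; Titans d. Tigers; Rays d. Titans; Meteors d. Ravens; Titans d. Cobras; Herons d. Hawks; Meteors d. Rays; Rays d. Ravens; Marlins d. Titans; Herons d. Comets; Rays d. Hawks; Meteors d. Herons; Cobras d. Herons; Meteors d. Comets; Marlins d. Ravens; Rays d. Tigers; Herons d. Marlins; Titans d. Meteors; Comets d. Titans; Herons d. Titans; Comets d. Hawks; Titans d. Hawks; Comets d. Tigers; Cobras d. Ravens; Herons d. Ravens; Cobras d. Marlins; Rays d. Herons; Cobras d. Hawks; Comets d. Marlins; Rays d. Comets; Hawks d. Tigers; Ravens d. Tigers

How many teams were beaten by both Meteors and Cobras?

6

Meteors beat: Rays, Herons, Ravens, Comets, Hawks, Marlins.
Cobras beat: Rays, Meteors, Herons, Ravens, Comets, Hawks, Tigers, Marlins.
Both beat: Rays, Herons, Ravens, Comets, Hawks, Marlins — 6.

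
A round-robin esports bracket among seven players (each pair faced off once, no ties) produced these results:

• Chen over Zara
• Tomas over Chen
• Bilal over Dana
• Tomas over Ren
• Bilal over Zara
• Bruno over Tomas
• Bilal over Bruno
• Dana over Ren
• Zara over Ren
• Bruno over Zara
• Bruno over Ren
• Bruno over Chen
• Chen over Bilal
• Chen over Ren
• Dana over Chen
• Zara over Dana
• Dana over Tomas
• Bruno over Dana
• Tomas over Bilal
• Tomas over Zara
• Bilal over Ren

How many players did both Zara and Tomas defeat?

1

Zara beat: Ren, Dana.
Tomas beat: Chen, Zara, Bilal, Ren.
Both beat: Ren — 1.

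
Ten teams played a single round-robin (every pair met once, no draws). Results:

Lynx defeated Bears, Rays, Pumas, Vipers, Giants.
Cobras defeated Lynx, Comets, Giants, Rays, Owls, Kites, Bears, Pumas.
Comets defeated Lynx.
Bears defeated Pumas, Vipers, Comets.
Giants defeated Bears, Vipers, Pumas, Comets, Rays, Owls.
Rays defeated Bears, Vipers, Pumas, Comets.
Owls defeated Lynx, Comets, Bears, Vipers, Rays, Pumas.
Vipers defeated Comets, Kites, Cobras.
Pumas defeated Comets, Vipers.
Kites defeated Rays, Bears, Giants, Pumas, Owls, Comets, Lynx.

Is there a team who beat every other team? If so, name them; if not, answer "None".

None

Highest win total is Cobras with 8 (out of 9 possible).
Cobras lost to Vipers, so no team went undefeated.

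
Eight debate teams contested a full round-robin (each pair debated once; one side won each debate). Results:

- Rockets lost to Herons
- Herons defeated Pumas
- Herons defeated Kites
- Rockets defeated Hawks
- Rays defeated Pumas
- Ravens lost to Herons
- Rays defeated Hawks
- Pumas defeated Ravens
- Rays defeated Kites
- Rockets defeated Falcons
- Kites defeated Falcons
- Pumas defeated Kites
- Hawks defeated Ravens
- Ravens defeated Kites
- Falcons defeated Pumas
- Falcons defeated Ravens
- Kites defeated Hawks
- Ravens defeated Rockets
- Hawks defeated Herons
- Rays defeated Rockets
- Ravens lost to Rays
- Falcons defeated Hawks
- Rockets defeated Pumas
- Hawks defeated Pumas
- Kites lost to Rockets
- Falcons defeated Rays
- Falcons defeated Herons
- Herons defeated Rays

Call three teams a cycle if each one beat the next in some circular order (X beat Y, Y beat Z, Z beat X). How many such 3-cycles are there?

14

Win totals: Falcons 5, Rockets 4, Herons 5, Rays 5, Ravens 2, Pumas 2, Hawks 3, Kites 2.
A team with w wins dominates both others in C(w,2) triples; summing gives 10 + 6 + 10 + 10 + 1 + 1 + 3 + 1 = 42 transitive triples.
Total triples C(8,3) = 56, so cyclic triples = 56 − 42 = 14.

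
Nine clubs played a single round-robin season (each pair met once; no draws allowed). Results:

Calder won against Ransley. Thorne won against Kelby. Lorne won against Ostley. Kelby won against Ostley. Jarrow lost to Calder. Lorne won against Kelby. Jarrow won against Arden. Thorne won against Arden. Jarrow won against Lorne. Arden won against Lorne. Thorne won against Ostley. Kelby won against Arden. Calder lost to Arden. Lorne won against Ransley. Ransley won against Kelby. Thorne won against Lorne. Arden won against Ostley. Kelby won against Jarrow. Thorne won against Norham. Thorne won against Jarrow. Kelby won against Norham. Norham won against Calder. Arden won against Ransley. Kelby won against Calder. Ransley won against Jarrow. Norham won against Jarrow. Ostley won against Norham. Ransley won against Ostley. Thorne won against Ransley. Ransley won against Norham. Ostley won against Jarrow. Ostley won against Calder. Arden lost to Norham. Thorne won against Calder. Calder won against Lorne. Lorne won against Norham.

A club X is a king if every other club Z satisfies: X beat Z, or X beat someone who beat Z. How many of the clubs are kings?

1

Jarrow cannot reach Thorne in two steps.
Arden cannot reach Thorne in two steps.
Kelby cannot reach Thorne in two steps.
Ostley cannot reach Kelby, Thorne in two steps.
Norham cannot reach Kelby, Thorne in two steps.
Calder cannot reach Thorne in two steps.
Ransley cannot reach Thorne in two steps.
Lorne cannot reach Thorne in two steps.
Thorne reaches everyone (king).
Kings: Thorne — 1.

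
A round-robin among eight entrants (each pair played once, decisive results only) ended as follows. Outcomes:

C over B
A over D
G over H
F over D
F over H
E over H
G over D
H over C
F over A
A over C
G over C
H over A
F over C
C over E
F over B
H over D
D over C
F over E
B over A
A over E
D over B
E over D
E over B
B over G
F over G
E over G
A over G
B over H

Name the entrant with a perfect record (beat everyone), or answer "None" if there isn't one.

F has 7 wins out of 7 opponents — a perfect record.

F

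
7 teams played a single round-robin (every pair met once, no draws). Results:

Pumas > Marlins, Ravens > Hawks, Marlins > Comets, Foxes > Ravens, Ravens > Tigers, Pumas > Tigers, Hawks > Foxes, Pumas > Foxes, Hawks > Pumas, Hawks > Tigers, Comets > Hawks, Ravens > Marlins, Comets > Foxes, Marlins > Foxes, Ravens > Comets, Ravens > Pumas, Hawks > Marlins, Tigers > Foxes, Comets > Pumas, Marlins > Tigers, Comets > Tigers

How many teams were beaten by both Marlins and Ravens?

Marlins beat: Foxes, Comets, Tigers.
Ravens beat: Hawks, Comets, Pumas, Tigers, Marlins.
Both beat: Comets, Tigers — 2.

2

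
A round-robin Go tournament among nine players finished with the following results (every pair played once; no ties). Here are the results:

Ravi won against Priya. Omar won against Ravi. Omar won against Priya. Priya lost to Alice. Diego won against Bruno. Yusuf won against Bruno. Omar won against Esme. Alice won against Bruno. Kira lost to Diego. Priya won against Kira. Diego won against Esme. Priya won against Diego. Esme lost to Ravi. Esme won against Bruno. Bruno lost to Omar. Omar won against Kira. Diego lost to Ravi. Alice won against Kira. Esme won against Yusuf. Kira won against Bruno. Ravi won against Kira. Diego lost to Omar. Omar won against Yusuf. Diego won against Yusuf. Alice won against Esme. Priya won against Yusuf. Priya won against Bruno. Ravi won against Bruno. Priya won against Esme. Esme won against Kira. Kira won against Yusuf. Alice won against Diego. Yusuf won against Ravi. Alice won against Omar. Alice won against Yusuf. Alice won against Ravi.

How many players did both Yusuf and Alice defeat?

2

Yusuf beat: Bruno, Ravi.
Alice beat: Diego, Esme, Kira, Priya, Yusuf, Omar, Bruno, Ravi.
Both beat: Bruno, Ravi — 2.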